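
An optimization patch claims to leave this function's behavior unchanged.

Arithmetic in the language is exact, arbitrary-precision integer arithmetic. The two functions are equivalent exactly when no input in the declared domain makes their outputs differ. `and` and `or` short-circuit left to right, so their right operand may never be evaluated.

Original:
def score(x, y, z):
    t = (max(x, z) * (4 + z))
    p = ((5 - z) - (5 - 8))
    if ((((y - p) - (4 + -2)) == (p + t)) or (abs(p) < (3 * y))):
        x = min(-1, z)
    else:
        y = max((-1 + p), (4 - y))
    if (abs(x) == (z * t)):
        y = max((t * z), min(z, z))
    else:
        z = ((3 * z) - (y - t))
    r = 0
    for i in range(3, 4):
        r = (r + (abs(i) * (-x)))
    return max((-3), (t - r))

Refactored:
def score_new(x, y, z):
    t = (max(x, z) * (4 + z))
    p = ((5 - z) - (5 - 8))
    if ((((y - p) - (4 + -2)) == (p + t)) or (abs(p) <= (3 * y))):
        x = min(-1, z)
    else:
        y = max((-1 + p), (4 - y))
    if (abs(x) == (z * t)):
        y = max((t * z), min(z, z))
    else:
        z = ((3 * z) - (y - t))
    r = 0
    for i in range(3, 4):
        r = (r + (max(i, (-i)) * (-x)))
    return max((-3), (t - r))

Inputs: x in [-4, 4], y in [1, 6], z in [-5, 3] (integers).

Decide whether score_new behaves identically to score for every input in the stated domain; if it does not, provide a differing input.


At x=-4, y=2, z=2: score gives 0, score_new gives 9.
verdict: not equivalent; witness: x=-4, y=2, z=2


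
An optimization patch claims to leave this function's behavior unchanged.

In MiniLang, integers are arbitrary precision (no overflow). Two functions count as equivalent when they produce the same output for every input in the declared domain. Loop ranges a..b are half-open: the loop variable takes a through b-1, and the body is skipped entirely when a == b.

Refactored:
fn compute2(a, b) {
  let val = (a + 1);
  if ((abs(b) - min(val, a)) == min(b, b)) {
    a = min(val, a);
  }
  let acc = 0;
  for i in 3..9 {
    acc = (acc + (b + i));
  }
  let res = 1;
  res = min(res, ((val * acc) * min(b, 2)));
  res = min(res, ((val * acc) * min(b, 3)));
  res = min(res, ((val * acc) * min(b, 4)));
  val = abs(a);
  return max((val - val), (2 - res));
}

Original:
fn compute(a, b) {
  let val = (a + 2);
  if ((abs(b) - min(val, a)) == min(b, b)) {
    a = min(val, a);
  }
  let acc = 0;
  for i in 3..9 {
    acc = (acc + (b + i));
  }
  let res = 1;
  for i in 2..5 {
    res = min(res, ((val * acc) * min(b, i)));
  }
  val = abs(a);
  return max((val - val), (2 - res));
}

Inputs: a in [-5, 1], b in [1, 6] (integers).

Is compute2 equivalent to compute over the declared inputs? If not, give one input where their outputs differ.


Evaluate both at a=-5, b=1.
compute: val := -3 | ((abs(b) - min(val, a)) == min(b, b)): false | acc := 0 | iter i=3: | acc := 4 | iter i=4: | acc := 9 | iter i=5: | acc := 15 | iter i=6: | acc := 22 | iter i=7: | acc := 30 | iter i=8: | acc := 39 | res := 1 | iter i=2: | res := -117 | iter i=3: | res := -117 | iter i=4: | res := -117 | val := 5 | result 119
compute2: val := -4 | ((abs(b) - min(val, a)) == min(b, b)): false | acc := 0 | iter i=3: | acc := 4 | iter i=4: | acc := 9 | iter i=5: | acc := 15 | iter i=6: | acc := 22 | iter i=7: | acc := 30 | iter i=8: | acc := 39 | res := 1 | res := -156 | res := -156 | res := -156 | val := 5 | result 158
119 and 158 differ, so these are not the same function on this domain.
verdict: not equivalent; witness: a=-5, b=1


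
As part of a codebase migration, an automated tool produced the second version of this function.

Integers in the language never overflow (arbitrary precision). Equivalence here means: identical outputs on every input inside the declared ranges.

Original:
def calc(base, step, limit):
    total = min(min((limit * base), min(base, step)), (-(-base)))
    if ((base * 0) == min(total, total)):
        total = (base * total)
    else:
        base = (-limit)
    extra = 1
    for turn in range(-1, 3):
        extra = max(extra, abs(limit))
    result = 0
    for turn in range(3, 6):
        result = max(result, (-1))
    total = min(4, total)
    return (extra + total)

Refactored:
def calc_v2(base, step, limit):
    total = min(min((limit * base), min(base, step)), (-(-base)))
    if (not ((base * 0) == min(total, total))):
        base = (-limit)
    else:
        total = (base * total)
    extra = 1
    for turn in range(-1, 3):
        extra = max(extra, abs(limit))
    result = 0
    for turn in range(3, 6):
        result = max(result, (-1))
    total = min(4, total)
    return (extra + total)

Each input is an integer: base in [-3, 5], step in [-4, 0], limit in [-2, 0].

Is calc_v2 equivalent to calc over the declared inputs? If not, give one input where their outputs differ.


Equivalent — the differences include boolean connective usage differs, yet no declared input distinguishes the two.
One worked example (base=0, step=-2, limit=-2) — calc: total=-2, then ((base * 0) == min(total, total)) is false, then base=2, then extra=1, then (turn=-1), then extra=2, then (turn=0), then extra=2, then (turn=1), then extra=2, then (turn=2), then extra=2, then result=0, then (turn=3), then result=0, then (turn=4), then result=0, then (turn=5), then result=0, then total=-2, then returns 0; calc_v2: total=-2, then (not ((base * 0) == min(total, total))) is true, then base=2, then extra=1, then (turn=-1), then extra=2, then (turn=0), then extra=2, then (turn=1), then extra=2, then (turn=2), then extra=2, then result=0, then (turn=3), then result=0, then (turn=4), then result=0, then (turn=5), then result=0, then total=-2, then returns 0; agreement on 0.
Checked all 135 inputs in the declared domain: the outputs agree on every one.
verdict: equivalent


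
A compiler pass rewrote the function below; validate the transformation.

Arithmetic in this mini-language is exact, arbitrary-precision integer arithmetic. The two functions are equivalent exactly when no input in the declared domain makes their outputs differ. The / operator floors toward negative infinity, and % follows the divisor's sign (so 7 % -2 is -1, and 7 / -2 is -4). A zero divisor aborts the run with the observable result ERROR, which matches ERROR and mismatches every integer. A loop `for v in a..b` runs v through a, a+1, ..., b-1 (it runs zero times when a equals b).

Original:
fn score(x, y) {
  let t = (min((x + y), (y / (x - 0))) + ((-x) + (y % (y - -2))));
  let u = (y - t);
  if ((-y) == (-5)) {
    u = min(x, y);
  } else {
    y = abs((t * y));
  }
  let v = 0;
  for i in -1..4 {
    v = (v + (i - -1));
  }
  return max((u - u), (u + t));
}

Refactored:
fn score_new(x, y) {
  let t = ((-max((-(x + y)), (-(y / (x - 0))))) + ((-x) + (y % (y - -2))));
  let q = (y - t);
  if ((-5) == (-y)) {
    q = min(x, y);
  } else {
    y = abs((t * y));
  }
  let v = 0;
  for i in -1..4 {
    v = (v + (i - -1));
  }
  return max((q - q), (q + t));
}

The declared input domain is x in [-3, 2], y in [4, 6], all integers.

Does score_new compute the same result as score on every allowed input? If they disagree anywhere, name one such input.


The two versions differ — the changes include min/max/abs usage differs, local variable names differ.
Tracing x=-2, y=6: score: t := 5 | u := 1 | ((-y) == (-5)): false | y := 30 | v := 0 | iter i=-1: | v := 0 | iter i=0: | v := 1 | iter i=1: | v := 3 | iter i=2: | v := 6 | iter i=3: | v := 10 | result 6 | score_new: t := 5 | q := 1 | ((-5) == (-y)): false | y := 30 | v := 0 | iter i=-1: | v := 0 | iter i=0: | v := 1 | iter i=1: | v := 3 | iter i=2: | v := 6 | iter i=3: | v := 10 | result 6 — matching result 6.
Every one of the 18 inputs gives matching results.
verdict: equivalent


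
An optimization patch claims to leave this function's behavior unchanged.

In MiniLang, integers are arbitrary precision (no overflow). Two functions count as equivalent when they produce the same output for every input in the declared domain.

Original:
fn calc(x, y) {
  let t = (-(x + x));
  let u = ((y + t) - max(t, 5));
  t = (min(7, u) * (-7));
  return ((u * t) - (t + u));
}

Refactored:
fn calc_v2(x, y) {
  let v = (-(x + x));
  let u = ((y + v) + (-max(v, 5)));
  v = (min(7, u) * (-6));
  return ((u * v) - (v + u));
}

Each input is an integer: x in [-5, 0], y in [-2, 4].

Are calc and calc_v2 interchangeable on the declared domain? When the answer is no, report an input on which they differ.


These are not equivalent — on x=-5, y=-2 the outputs split (-40 vs -34).
calc: t := 10 | u := -2 | t := 14 | result -40
calc_v2: v := 10 | u := -2 | v := 12 | result -34
verdict: not equivalent; witness: x=-5, y=-2


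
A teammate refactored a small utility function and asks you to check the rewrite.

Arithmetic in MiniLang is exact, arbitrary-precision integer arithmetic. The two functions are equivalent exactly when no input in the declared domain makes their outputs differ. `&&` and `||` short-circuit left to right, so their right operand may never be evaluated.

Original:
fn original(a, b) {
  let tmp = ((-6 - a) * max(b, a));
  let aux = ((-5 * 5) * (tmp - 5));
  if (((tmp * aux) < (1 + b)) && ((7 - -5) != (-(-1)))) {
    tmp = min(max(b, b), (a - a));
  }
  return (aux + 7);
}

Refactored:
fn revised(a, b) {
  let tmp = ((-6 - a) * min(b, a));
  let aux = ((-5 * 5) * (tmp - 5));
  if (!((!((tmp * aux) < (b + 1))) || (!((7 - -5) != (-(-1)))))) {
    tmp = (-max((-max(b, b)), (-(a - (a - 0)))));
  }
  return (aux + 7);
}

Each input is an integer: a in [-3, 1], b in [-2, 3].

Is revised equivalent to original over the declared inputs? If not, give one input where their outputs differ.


Consider the input a=-3, b=-2.
original: tmp becomes 6; next aux becomes -25; next (((tmp * aux) < (1 + b)) && ((7 - -5) != (-(-1)))) evaluates to true; next tmp becomes -2; next final value -18
revised: tmp becomes 9; next aux becomes -100; next (!((!((tmp * aux) < (b + 1))) || (!((7 - -5) != (-(-1)))))) evaluates to true; next tmp becomes -2; next final value -93
-18 != -93, so the rewrite changes behavior.
verdict: not equivalent; witness: a=-3, b=-2


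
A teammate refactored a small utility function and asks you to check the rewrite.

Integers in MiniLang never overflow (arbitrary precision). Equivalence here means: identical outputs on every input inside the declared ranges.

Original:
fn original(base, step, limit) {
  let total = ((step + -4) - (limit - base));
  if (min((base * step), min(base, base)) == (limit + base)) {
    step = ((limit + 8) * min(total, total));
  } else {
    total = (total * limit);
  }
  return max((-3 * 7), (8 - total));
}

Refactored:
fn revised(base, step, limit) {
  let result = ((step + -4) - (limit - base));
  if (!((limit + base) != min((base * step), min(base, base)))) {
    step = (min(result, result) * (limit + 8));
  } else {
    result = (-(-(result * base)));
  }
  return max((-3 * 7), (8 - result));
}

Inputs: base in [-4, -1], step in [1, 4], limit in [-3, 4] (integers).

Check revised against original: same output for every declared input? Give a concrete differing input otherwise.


At base=-4, step=1, limit=-3: original gives -4, revised gives -8.
verdict: not equivalent; witness: base=-4, step=1, limit=-3


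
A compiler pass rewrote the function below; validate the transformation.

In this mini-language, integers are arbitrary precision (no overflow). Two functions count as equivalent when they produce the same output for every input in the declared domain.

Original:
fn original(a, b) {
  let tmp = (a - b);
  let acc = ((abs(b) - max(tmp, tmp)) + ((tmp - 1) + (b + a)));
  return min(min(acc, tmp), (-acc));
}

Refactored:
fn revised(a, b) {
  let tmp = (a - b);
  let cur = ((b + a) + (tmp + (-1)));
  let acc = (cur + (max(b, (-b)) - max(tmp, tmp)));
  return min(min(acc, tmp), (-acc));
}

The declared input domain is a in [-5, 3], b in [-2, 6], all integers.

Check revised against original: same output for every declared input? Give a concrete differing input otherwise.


Behavior is preserved: although min/max/abs usage differs; and arithmetic usage differs; and local variable names differ; and statement counts differ, the outputs never diverge.
Spot check at a=-2, b=6 — original: tmp=-8, then acc=9, then returns -9. revised: tmp=-8, then cur=-5, then acc=9, then returns -9. Both give -9.
Every one of the 81 inputs gives matching results.
verdict: equivalent


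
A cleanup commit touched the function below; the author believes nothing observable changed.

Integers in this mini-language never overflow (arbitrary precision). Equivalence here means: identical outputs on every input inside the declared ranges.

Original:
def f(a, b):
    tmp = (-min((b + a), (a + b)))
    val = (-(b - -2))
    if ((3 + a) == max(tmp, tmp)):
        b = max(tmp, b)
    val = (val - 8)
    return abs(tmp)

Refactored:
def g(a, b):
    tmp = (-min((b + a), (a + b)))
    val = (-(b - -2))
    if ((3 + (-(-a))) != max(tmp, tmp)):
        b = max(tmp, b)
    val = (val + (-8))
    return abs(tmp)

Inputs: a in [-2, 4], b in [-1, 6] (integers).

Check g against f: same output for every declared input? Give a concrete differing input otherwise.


Equivalent. One difference looks behavioral, but it never changes the outcome for any declared input.
Checked all 56 inputs in the declared domain: the outputs agree on every one.
One worked example (a=2, b=-1) — f: tmp := -1 | val := -1 | ((3 + a) == max(tmp, tmp)): false | val := -9 | result 1; g: tmp := -1 | val := -1 | ((3 + (-(-a))) != max(tmp, tmp)): true | b := -1 | val := -9 | result 1; agreement on 1.
verdict: equivalent


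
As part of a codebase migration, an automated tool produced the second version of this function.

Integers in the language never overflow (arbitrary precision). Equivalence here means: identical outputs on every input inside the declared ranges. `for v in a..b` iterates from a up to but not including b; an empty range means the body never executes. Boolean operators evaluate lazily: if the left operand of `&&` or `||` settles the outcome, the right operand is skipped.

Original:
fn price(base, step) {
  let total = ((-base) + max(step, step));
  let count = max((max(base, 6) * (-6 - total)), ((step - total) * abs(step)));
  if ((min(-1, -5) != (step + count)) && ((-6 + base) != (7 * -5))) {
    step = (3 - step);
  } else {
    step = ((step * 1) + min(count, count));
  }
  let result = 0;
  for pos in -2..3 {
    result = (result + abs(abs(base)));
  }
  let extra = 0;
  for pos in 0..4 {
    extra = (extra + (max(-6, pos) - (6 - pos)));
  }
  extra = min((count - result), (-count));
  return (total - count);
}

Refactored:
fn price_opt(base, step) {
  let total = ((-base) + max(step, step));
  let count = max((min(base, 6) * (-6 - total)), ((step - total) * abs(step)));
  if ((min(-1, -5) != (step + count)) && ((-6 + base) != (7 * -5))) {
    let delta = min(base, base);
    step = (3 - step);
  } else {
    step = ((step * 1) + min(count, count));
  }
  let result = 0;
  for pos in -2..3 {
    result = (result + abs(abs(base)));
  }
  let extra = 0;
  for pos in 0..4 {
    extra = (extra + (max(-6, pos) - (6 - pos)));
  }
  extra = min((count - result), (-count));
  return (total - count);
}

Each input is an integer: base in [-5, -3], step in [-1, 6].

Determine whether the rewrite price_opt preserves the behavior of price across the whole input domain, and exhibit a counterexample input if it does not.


The rewrite breaks on base=-5, step=-1, where the results are 9 and -46.
price: total := 4 | count := -5 | ((min(-1, -5) != (step + count)) && ((-6 + base) != (7 * -5))): true | step := 4 | result := 0 | iter pos=-2: | result := 5 | iter pos=-1: | result := 10 | iter pos=0: | result := 15 | iter pos=1: | result := 20 | iter pos=2: | result := 25 | extra := 0 | iter pos=0: | extra := -6 | iter pos=1: | extra := -10 | iter pos=2: | extra := -12 | iter pos=3: | extra := -12 | extra := -30 | result 9
price_opt: total := 4 | count := 50 | ((min(-1, -5) != (step + count)) && ((-6 + base) != (7 * -5))): true | delta := -5 | step := 4 | result := 0 | iter pos=-2: | result := 5 | iter pos=-1: | result := 10 | iter pos=0: | result := 15 | iter pos=1: | result := 20 | iter pos=2: | result := 25 | extra := 0 | iter pos=0: | extra := -6 | iter pos=1: | extra := -10 | iter pos=2: | extra := -12 | iter pos=3: | extra := -12 | extra := -50 | result -46
verdict: not equivalent; witness: base=-5, step=-1


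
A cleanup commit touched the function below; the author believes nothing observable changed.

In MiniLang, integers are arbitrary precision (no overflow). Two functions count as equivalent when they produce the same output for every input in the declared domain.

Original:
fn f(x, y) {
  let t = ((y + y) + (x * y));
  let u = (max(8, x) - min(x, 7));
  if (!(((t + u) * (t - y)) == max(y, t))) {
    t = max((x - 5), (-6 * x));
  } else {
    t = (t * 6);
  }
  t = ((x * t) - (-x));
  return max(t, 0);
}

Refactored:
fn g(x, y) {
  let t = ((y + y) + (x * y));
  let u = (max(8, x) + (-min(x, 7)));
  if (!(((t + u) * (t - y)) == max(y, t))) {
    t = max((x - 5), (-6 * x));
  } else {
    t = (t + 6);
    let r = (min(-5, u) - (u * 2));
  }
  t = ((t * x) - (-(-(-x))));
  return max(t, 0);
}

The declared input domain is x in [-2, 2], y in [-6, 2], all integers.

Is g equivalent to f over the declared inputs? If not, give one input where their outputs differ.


At x=1, y=0: f gives 1, g gives 7.
verdict: not equivalent; witness: x=1, y=0


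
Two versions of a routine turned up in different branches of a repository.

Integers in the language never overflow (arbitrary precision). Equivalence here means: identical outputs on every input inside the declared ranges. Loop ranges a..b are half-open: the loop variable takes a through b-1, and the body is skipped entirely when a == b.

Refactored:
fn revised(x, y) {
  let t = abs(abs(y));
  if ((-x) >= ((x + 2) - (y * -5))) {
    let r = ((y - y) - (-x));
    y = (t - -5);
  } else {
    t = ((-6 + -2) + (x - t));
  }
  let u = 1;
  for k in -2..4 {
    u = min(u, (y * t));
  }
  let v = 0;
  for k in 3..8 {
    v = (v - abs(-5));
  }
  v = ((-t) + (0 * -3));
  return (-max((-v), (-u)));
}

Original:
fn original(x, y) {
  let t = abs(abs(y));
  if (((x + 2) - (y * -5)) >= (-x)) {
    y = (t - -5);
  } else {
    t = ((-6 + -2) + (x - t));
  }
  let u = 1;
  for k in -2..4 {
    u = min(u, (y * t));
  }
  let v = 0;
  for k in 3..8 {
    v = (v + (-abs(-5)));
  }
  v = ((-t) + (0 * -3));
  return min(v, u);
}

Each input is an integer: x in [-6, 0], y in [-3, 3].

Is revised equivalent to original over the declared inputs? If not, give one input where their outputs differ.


The rewrite breaks on x=-6, y=-3, where the results are 1 and -3.
original: t becomes 3; next (((x + 2) - (y * -5)) >= (-x)) evaluates to false; next t becomes -17; next u becomes 1; next at k=-2:; next u becomes 1; next at k=-1:; next u becomes 1; next at k=0:; next u becomes 1; next at k=1:; next u becomes 1; next at k=2:; next u becomes 1; next at k=3:; next u becomes 1; next v becomes 0; next at k=3:; next v becomes -5; next at k=4:; next v becomes -10; next at k=5:; next v becomes -15; next at k=6:; next v becomes -20; next at k=7:; next v becomes -25; next v becomes 17; next final value 1
revised: t becomes 3; next ((-x) >= ((x + 2) - (y * -5))) evaluates to true; next r becomes -6; next y becomes 8; next u becomes 1; next at k=-2:; next u becomes 1; next at k=-1:; next u becomes 1; next at k=0:; next u becomes 1; next at k=1:; next u becomes 1; next at k=2:; next u becomes 1; next at k=3:; next u becomes 1; next v becomes 0; next at k=3:; next v becomes -5; next at k=4:; next v becomes -10; next at k=5:; next v becomes -15; next at k=6:; next v becomes -20; next at k=7:; next v becomes -25; next v becomes -3; next final value -3
verdict: not equivalent; witness: x=-6, y=-3


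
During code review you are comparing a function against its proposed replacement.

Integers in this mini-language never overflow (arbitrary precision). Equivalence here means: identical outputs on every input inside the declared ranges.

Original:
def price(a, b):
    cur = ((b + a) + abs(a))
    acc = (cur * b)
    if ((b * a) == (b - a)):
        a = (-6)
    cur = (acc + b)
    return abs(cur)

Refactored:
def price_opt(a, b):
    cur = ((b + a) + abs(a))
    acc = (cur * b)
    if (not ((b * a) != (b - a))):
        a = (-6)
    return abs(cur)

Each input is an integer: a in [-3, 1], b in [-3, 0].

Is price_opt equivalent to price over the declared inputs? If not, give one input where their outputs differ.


Evaluate both at a=-3, b=-3.
price: cur becomes -3; next acc becomes 9; next ((b * a) == (b - a)) evaluates to false; next cur becomes 6; next final value 6
price_opt: cur becomes -3; next acc becomes 9; next (not ((b * a) != (b - a))) evaluates to false; next final value 3
6 and 3 differ, so these are not the same function on this domain.
verdict: not equivalent; witness: a=-3, b=-3


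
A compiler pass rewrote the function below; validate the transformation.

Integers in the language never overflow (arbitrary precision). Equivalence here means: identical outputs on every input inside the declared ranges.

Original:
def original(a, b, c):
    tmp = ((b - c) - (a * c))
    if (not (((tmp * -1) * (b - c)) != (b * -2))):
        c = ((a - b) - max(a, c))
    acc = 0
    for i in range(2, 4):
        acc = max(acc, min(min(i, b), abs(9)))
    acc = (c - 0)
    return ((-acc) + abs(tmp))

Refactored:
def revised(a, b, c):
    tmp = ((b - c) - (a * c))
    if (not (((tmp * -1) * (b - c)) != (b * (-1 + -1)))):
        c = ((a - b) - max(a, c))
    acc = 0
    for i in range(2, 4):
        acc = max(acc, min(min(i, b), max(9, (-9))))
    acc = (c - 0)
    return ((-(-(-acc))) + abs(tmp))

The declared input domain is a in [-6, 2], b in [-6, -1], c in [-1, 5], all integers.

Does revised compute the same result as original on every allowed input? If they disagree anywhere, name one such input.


Side by side, the visible changes include: arithmetic usage differs, and constant usage differs, and min/max/abs usage differs.
Spot check at a=0, b=-4, c=0 — original: tmp := -4 | (not (((tmp * -1) * (b - c)) != (b * -2))): false | acc := 0 | iter i=2: | acc := 0 | iter i=3: | acc := 0 | acc := 0 | result 4. revised: tmp := -4 | (not (((tmp * -1) * (b - c)) != (b * (-1 + -1)))): false | acc := 0 | iter i=2: | acc := 0 | iter i=3: | acc := 0 | acc := 0 | result 4. Both give 4.
Across all 378 domain points the two functions coincide.
verdict: equivalent


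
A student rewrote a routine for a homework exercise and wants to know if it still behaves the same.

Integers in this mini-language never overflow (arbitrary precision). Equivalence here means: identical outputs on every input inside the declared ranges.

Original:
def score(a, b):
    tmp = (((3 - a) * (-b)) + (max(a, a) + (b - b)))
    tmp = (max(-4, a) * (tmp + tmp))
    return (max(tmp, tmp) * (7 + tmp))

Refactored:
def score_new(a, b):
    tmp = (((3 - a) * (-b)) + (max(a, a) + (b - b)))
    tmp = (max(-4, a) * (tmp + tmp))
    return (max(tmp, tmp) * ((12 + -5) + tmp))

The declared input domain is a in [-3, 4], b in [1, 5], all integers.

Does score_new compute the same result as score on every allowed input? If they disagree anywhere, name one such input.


Equivalent — the differences include constant usage differs, plus arithmetic usage differs, yet no declared input distinguishes the two.
Spot check at a=-3, b=1 — score: tmp=-9, then tmp=54, then returns 3294. score_new: tmp=-9, then tmp=54, then returns 3294. Both give 3294.
Sweeping the whole domain (40 inputs) finds no disagreement.
verdict: equivalent


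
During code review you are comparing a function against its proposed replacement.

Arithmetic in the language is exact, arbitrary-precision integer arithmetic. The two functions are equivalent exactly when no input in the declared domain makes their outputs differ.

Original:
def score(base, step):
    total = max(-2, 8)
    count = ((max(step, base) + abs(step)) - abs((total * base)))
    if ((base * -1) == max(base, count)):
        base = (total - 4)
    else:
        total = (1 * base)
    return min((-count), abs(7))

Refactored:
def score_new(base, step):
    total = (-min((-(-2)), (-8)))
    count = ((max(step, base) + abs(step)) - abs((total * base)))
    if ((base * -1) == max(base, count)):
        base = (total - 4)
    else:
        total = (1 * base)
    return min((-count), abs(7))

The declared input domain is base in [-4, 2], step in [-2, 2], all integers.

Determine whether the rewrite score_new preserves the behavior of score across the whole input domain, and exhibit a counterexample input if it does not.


Side by side, the visible changes include: min/max/abs usage differs.
Tracing base=2, step=0: score: total = 8; count = -14; ((base * -1) == max(base, count)) -> false; total = 2; return 7 | score_new: total = 8; count = -14; ((base * -1) == max(base, count)) -> false; total = 2; return 7 — matching result 7.
Across all 35 domain points the two functions coincide.
verdict: equivalent


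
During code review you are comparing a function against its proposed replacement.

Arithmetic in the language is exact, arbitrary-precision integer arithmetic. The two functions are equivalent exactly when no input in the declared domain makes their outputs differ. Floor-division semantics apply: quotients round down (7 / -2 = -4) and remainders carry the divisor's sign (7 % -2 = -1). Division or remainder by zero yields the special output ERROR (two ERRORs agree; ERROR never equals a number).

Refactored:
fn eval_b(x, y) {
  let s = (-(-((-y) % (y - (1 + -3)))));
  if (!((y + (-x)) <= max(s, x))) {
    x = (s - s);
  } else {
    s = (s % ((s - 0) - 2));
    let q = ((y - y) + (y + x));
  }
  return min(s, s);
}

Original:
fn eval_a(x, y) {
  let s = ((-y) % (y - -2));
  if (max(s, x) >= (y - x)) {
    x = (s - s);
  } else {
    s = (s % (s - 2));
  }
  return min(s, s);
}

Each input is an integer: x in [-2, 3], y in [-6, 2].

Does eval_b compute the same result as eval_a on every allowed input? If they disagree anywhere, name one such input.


At x=-2, y=1: eval_a gives ERROR, eval_b gives 2.
verdict: not equivalent; witness: x=-2, y=1


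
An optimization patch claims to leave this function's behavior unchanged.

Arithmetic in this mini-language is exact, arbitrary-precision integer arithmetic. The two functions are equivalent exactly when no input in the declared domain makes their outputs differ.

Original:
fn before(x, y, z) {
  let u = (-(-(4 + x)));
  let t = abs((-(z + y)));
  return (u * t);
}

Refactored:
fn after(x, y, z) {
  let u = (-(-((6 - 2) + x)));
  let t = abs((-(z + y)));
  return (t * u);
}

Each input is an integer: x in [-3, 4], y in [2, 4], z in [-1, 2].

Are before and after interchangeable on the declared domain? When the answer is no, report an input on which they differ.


Comparing the listings, the differences include: constant usage differs, arithmetic usage differs.
Tracing x=-3, y=4, z=0: before: u=1, then t=4, then returns 4 | after: u=1, then t=4, then returns 4 — matching result 4.
An exhaustive pass over the 96 declared inputs shows identical outputs.
verdict: equivalent


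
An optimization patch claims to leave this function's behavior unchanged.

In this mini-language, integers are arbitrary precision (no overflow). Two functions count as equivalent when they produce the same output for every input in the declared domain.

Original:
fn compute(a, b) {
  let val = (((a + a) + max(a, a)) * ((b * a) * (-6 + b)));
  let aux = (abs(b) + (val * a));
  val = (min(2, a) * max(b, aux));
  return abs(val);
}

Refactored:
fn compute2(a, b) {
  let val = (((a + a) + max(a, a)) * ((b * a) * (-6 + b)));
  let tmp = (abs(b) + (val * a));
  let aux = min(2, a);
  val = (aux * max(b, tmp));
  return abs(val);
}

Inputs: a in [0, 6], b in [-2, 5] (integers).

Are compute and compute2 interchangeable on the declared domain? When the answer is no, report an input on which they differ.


Changes here: statement counts differ, and local variable names differ; the full 56-point sweep finds no disagreement.
verdict: equivalent


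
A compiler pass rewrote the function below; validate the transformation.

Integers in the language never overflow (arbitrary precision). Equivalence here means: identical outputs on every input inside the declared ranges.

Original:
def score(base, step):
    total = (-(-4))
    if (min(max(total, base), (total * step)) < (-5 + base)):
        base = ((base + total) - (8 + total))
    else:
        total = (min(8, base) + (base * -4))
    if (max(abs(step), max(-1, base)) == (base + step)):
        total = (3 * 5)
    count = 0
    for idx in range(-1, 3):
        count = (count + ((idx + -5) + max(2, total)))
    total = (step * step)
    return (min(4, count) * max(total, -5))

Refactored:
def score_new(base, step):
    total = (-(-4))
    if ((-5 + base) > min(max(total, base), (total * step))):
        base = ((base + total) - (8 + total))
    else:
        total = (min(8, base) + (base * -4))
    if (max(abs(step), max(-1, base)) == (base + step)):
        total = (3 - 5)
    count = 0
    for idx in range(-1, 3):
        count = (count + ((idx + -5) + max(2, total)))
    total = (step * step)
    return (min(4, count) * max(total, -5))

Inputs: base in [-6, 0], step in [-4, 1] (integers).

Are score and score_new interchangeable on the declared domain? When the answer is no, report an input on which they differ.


These are not equivalent — on base=0, step=1 the outputs split (4 vs -10).
score: total becomes 4; next (min(max(total, base), (total * step)) < (-5 + base)) evaluates to false; next total becomes 0; next (max(abs(step), max(-1, base)) == (base + step)) evaluates to true; next total becomes 15; next count becomes 0; next at idx=-1:; next count becomes 9; next at idx=0:; next count becomes 19; next at idx=1:; next count becomes 30; next at idx=2:; next count becomes 42; next total becomes 1; next final value 4
score_new: total becomes 4; next ((-5 + base) > min(max(total, base), (total * step))) evaluates to false; next total becomes 0; next (max(abs(step), max(-1, base)) == (base + step)) evaluates to true; next total becomes -2; next count becomes 0; next at idx=-1:; next count becomes -4; next at idx=0:; next count becomes -7; next at idx=1:; next count becomes -9; next at idx=2:; next count becomes -10; next total becomes 1; next final value -10
verdict: not equivalent; witness: base=0, step=1


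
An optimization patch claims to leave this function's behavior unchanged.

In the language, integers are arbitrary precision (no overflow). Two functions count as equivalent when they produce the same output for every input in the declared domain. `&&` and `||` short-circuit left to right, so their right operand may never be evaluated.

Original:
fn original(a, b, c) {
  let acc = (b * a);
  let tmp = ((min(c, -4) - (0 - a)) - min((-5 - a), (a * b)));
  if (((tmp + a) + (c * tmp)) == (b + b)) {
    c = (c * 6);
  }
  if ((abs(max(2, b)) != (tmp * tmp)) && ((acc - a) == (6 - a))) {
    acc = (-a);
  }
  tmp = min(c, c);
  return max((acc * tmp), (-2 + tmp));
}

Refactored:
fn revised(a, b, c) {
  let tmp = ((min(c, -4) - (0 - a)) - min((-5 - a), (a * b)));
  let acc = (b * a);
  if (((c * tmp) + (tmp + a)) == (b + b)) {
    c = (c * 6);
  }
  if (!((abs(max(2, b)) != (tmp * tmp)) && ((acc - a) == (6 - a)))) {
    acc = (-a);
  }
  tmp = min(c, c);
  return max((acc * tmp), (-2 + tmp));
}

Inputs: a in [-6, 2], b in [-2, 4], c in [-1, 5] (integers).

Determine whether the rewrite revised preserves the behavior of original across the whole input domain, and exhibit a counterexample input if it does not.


The rewrite breaks on a=-6, b=-2, c=1, where the results are 12 and 6.
original: acc := 12 | tmp := -11 | (((tmp + a) + (c * tmp)) == (b + b)): false | ((abs(max(2, b)) != (tmp * tmp)) && ((acc - a) == (6 - a))): false | tmp := 1 | result 12
revised: tmp := -11 | acc := 12 | (((c * tmp) + (tmp + a)) == (b + b)): false | (!((abs(max(2, b)) != (tmp * tmp)) && ((acc - a) == (6 - a)))): true | acc := 6 | tmp := 1 | result 6
verdict: not equivalent; witness: a=-6, b=-2, c=1


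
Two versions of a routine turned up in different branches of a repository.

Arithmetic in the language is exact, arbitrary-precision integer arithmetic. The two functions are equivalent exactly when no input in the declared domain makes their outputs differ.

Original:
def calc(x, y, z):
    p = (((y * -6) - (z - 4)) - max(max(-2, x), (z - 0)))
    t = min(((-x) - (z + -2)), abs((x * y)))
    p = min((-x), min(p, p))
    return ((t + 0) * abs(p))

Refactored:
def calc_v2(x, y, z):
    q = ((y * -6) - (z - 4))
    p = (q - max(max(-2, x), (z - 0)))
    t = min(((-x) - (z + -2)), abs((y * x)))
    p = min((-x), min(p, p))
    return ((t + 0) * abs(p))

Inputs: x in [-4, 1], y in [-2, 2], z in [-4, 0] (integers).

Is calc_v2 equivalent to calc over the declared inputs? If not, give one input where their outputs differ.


Although local variable names differ, plus statement counts differ, 150/150 inputs agree.
verdict: equivalent


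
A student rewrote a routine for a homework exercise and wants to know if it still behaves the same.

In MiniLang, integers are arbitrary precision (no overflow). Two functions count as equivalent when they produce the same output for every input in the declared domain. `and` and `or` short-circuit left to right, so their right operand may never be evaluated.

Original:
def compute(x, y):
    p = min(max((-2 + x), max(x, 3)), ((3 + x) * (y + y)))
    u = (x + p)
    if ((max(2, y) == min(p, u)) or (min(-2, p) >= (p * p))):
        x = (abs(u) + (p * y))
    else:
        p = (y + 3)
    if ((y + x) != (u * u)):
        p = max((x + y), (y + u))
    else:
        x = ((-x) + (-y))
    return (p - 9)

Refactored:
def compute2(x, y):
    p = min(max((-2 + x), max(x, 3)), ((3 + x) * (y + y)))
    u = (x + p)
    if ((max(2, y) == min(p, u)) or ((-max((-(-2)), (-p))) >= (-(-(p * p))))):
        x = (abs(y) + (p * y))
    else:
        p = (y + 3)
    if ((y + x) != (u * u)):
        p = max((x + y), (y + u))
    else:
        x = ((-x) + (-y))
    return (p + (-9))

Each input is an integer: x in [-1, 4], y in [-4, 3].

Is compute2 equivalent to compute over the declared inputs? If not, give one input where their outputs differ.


Input x=-1, y=1: -3 from compute versus -4 from compute2.
verdict: not equivalent; witness: x=-1, y=1


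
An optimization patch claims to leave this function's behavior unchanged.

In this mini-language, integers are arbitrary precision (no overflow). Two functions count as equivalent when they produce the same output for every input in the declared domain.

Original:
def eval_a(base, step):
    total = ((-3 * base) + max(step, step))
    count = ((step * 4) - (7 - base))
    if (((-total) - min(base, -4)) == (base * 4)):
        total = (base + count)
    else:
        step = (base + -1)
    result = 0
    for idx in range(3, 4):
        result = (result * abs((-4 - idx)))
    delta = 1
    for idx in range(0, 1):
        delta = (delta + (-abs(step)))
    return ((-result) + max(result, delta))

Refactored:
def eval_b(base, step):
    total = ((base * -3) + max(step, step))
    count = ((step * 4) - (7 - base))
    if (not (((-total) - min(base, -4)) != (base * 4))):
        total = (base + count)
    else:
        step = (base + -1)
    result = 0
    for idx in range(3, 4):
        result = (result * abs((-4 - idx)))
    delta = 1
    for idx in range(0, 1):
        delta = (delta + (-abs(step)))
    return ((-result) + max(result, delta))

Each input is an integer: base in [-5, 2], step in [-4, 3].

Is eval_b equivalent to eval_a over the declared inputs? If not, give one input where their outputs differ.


Side by side, the visible changes include: boolean connective usage differs, comparison usage differs.
Tracing base=-3, step=3: eval_a: total=12, then count=2, then (((-total) - min(base, -4)) == (base * 4)) is false, then step=-4, then result=0, then (idx=3), then result=0, then delta=1, then (idx=0), then delta=-3, then returns 0 | eval_b: total=12, then count=2, then (not (((-total) - min(base, -4)) != (base * 4))) is false, then step=-4, then result=0, then (idx=3), then result=0, then delta=1, then (idx=0), then delta=-3, then returns 0 — matching result 0.
Checked all 64 inputs in the declared domain: the outputs agree on every one.
verdict: equivalent


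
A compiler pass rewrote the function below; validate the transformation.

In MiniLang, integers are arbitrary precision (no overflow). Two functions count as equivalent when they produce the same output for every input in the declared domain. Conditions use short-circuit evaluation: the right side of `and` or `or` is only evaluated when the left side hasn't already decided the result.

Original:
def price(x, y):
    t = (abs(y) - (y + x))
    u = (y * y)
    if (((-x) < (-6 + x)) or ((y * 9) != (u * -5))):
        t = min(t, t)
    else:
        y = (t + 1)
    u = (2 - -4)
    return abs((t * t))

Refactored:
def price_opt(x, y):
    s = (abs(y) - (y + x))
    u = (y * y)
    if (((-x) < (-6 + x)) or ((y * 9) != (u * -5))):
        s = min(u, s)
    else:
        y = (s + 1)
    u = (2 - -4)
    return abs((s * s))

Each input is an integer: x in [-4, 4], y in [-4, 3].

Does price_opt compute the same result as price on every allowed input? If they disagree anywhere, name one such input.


At x=-4, y=-3: price gives 100, price_opt gives 81.
verdict: not equivalent; witness: x=-4, y=-3


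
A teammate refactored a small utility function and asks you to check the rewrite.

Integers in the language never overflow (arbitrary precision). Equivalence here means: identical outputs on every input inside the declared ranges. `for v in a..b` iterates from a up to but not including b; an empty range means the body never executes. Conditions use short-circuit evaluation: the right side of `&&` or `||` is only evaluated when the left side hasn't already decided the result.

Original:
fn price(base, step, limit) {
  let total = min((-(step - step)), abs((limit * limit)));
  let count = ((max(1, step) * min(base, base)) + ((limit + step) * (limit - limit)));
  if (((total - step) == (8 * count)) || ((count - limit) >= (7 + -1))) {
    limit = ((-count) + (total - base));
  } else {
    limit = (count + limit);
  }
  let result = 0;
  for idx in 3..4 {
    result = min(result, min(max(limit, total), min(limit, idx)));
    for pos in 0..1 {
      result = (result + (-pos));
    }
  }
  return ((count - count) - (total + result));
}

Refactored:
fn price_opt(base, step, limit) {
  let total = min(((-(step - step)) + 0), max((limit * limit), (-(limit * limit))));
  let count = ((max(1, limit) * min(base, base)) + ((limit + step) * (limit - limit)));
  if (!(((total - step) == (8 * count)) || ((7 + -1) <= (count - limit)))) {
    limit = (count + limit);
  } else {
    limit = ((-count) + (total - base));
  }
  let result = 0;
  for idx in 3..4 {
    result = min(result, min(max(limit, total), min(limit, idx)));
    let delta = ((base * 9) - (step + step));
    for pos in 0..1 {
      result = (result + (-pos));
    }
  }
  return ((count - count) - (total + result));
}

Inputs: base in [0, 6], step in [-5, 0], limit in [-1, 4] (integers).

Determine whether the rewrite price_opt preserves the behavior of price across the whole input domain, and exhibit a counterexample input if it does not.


Take base=3, step=-5, limit=3.
price: total=0, then count=3, then (((total - step) == (8 * count)) || ((count - limit) >= (7 + -1))) is false, then limit=6, then result=0, then (idx=3), then result=0, then (pos=0), then result=0, then returns 0
price_opt: total=0, then count=9, then (!(((total - step) == (8 * count)) || ((7 + -1) <= (count - limit)))) is false, then limit=-12, then result=0, then (idx=3), then result=-12, then delta=37, then (pos=0), then result=-12, then returns 12
0 against 12: the behavior changed.
verdict: not equivalent; witness: base=3, step=-5, limit=3


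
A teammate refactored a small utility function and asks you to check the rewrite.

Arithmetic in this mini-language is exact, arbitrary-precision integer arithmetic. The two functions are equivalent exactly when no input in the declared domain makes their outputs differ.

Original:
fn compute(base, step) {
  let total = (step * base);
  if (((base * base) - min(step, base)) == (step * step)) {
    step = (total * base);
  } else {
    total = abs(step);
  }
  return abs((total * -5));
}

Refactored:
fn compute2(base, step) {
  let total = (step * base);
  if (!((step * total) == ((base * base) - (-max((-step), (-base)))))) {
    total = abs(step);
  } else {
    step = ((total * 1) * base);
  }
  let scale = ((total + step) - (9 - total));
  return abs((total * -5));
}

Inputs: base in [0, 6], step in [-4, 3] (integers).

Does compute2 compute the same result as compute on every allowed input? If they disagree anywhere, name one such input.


Take base=0, step=-1.
compute: total=0, then (((base * base) - min(step, base)) == (step * step)) is true, then step=0, then returns 0
compute2: total=0, then (!((step * total) == ((base * base) - (-max((-step), (-base)))))) is true, then total=1, then scale=-8, then returns 5
0 vs 5 — the two versions disagree here.
verdict: not equivalent; witness: base=0, step=-1
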